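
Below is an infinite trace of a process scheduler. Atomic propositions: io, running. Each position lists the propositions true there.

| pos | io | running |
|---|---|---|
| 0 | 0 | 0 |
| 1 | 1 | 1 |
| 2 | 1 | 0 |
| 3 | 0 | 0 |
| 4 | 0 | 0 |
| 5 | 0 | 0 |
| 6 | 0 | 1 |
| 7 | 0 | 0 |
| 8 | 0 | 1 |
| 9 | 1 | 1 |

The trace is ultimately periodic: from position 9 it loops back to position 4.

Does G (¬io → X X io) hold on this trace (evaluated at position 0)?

¬io → X X io must hold at every position from 0 onward. It fails at position 3, so G (¬io → X X io) is false.
Positions where ¬io holds: 0, 3, 4, 5, 6, 7, 8.
Check X X io at each: 0→ok, 3→fails, 4→fails, 5→fails, 6→fails, 7→ok, 8→fails.

No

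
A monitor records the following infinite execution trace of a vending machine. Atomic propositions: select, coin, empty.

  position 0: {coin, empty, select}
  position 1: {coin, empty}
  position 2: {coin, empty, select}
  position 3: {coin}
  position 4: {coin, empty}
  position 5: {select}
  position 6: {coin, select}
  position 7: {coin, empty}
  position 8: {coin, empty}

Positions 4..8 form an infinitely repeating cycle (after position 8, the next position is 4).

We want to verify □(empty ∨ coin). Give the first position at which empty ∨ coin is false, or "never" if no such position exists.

5

Check empty ∨ coin at each position in order: 0 ✓, 1 ✓, 2 ✓, 3 ✓, 4 ✓.
At position 5 the labels are {select}, so empty ∨ coin is false there. This is the first violation.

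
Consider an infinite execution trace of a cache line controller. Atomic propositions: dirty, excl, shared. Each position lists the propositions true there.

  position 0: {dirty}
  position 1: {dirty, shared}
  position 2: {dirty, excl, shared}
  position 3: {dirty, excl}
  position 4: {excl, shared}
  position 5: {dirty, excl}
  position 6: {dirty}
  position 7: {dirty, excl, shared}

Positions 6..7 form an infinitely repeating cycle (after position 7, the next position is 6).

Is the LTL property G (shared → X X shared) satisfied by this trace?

shared → X X shared must hold at every position from 0 onward. It fails at position 1, so G (shared → X X shared) is false.
Positions where shared holds: 1, 2, 4, 7.
Check X X shared at each: 1→fails, 2→ok, 4→fails, 7→ok.

Violated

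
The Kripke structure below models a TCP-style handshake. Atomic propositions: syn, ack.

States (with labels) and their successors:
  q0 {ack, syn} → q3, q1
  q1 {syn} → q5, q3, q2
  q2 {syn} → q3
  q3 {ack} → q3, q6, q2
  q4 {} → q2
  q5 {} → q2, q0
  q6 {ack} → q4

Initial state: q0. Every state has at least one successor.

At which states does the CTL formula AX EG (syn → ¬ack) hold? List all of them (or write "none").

{q0, q1, q2, q3, q4, q6}

States satisfying EG (syn → ¬ack): {q1, q2, q3, q4, q5, q6}.
States satisfying AX EG (syn → ¬ack): {q0, q1, q2, q3, q4, q6}.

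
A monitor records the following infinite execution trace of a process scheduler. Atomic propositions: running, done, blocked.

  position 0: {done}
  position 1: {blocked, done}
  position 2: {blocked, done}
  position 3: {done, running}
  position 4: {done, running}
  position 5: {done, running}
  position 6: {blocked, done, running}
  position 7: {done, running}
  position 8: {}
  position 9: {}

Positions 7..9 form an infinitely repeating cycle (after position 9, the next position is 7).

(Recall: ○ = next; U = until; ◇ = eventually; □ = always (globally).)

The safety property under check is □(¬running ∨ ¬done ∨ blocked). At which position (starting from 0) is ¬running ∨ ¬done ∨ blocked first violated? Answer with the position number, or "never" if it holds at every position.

3

Check ¬running ∨ ¬done ∨ blocked at each position in order: 0 ✓, 1 ✓, 2 ✓.
At position 3 the labels are {done, running}, so ¬running ∨ ¬done ∨ blocked is false there. This is the first violation.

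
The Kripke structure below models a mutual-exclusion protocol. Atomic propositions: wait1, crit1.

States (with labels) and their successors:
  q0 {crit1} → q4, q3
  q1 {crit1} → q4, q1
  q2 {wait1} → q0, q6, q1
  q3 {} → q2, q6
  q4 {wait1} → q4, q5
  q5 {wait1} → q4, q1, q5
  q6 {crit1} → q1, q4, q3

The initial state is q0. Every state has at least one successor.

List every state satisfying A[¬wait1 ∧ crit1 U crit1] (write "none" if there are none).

{q0, q1, q6}

States satisfying ¬wait1 ∧ crit1: {q0, q1, q6}.
States satisfying crit1: {q0, q1, q6}.
States satisfying A[¬wait1 ∧ crit1 U crit1]: {q0, q1, q6}.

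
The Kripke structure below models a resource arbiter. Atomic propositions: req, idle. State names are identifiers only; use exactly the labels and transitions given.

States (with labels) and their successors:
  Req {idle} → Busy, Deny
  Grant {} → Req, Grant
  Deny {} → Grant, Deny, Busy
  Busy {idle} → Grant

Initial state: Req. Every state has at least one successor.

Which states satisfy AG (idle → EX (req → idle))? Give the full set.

{Req, Grant, Deny, Busy}

States satisfying idle → EX (req → idle): {Req, Grant, Deny, Busy}.
States satisfying AG (idle → EX (req → idle)): {Req, Grant, Deny, Busy}.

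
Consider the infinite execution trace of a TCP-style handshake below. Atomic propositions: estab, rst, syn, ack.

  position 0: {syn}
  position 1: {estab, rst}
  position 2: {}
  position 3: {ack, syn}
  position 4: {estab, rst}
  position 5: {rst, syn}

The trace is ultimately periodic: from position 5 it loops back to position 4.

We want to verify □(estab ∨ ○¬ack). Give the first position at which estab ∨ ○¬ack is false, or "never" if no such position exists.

2

Check estab ∨ ○¬ack at each position in order: 0 ✓, 1 ✓.
At position 2 the labels are {} and the next position 3 has {ack, syn}, so estab ∨ ○¬ack is false there. This is the first violation.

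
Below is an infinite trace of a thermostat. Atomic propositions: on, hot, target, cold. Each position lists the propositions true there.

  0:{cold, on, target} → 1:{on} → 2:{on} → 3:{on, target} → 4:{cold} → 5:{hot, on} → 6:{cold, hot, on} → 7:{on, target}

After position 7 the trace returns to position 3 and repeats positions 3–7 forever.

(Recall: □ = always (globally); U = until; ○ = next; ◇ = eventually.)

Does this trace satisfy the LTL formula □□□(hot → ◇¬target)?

□□(hot → ◇¬target) holds at every position 0..7, and those are all positions ever visited, so □□□(hot → ◇¬target) holds.

Satisfied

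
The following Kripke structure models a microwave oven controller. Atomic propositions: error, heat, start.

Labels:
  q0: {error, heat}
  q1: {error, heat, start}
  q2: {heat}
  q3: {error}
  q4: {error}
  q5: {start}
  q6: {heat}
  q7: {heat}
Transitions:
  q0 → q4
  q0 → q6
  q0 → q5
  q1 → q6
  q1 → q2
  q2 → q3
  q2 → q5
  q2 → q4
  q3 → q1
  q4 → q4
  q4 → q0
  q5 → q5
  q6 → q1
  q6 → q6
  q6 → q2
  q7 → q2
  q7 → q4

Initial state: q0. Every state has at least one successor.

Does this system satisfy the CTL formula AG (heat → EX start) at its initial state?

States satisfying heat → EX start: {q0, q2, q3, q4, q5, q6}.
States satisfying AG (heat → EX start): {q5}.
q1 is reachable from q0 and violates heat → EX start, so AG fails at q0.
q0 ∉ Sat(AG (heat → EX start)).

Does not hold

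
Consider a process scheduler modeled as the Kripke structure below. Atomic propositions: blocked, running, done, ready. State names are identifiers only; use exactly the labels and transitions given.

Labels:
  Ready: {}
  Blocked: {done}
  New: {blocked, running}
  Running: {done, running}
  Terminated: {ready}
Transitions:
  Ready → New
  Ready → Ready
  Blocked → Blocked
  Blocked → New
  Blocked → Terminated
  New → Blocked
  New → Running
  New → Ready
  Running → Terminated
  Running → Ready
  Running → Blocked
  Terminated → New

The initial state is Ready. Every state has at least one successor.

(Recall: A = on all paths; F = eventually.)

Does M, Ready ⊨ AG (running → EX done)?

States satisfying running → EX done: {Ready, Blocked, New, Running, Terminated}.
States satisfying AG (running → EX done): {Ready, Blocked, New, Running, Terminated}.
Every state reachable from Ready satisfies running → EX done.
Ready ∈ Sat(AG (running → EX done)).

Holds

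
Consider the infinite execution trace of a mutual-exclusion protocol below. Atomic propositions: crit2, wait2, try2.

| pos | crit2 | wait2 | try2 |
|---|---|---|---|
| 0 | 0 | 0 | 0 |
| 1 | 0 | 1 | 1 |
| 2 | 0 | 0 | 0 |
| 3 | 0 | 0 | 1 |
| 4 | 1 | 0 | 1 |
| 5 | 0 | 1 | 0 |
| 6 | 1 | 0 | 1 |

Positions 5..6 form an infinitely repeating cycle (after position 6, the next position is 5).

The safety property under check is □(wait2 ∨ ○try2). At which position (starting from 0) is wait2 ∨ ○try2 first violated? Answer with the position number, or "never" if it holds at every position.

Check wait2 ∨ ○try2 at each position in order: 0 ✓, 1 ✓, 2 ✓, 3 ✓.
At position 4 the labels are {crit2, try2} and the next position 5 has {wait2}, so wait2 ∨ ○try2 is false there. This is the first violation.

4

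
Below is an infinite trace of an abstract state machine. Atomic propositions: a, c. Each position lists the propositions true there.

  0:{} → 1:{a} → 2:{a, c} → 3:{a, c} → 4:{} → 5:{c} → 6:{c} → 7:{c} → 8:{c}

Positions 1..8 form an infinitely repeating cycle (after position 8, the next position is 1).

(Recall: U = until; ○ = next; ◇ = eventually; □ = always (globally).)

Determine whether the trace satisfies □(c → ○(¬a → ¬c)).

Violated

c → ○(¬a → ¬c) must hold at every position from 0 onward. It fails at position 5, so □(c → ○(¬a → ¬c)) is false.
Positions where c holds: 2, 3, 5, 6, 7, 8.
Check ○(¬a → ¬c) at each: 2→ok, 3→ok, 5→fails, 6→fails, 7→fails, 8→ok.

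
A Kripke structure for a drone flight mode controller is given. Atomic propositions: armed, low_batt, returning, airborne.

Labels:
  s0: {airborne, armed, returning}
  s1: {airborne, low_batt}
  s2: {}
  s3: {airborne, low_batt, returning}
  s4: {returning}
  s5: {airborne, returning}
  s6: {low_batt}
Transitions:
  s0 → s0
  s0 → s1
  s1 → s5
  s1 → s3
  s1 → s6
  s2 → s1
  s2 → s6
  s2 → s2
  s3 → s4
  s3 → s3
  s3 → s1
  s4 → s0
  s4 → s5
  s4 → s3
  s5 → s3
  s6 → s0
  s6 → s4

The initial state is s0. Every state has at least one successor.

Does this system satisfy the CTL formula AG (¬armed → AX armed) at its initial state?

No

States satisfying ¬armed → AX armed: {s0}.
States satisfying AG (¬armed → AX armed): ∅.
s1 is reachable from s0 and violates ¬armed → AX armed, so AG fails at s0.
s0 ∉ Sat(AG (¬armed → AX armed)).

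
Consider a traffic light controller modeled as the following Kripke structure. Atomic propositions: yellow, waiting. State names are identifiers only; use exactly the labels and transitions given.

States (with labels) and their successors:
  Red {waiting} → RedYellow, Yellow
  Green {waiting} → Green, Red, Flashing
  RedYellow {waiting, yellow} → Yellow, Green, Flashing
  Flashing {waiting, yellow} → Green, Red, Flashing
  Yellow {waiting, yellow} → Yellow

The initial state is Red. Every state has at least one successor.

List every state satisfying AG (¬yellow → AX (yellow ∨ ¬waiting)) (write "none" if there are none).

States satisfying ¬yellow → AX (yellow ∨ ¬waiting): {Red, RedYellow, Flashing, Yellow}.
States satisfying AG (¬yellow → AX (yellow ∨ ¬waiting)): {Yellow}.

{Yellow}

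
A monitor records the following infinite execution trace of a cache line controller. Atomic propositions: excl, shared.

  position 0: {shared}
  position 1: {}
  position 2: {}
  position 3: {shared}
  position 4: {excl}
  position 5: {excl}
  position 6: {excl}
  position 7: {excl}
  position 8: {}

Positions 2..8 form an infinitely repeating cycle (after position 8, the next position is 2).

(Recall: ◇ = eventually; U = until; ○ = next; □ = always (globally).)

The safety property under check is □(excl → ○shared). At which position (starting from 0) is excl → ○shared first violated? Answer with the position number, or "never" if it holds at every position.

4

Check excl → ○shared at each position in order: 0 ✓, 1 ✓, 2 ✓, 3 ✓.
At position 4 the labels are {excl} and the next position 5 has {excl}, so excl → ○shared is false there. This is the first violation.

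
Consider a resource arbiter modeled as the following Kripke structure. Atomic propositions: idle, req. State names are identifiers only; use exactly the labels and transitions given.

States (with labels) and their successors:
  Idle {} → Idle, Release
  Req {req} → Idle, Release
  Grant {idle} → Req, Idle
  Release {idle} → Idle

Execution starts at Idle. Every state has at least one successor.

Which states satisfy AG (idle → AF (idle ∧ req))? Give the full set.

States satisfying idle → AF (idle ∧ req): {Idle, Req}.
States satisfying AG (idle → AF (idle ∧ req)): ∅.

none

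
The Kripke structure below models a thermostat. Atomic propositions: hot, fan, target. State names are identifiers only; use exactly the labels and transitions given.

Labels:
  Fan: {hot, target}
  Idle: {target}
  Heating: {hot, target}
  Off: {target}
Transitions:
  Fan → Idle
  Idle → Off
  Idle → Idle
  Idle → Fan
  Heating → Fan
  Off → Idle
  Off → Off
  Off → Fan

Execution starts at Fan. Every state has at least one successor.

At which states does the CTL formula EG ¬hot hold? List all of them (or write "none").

States satisfying ¬hot: {Idle, Off}.
States satisfying EG ¬hot: {Idle, Off}.

{Idle, Off}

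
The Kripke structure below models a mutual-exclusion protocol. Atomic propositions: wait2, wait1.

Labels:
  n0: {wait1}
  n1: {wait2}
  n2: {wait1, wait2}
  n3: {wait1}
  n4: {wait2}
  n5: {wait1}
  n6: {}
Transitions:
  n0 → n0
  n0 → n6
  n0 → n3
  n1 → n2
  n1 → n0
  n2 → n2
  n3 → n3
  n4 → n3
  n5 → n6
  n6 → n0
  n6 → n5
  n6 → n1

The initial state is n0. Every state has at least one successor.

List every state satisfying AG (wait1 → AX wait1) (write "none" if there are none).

{n2, n3, n4}

States satisfying wait1 → AX wait1: {n1, n2, n3, n4, n6}.
States satisfying AG (wait1 → AX wait1): {n2, n3, n4}.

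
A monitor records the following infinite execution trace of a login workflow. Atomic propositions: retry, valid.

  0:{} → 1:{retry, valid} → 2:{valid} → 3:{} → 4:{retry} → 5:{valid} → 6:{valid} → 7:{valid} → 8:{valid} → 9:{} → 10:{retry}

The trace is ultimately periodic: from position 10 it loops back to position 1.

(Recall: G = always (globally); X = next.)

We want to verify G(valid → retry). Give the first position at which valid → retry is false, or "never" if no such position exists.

2

Check valid → retry at each position in order: 0 ✓, 1 ✓.
At position 2 the labels are {valid}, so valid → retry is false there. This is the first violation.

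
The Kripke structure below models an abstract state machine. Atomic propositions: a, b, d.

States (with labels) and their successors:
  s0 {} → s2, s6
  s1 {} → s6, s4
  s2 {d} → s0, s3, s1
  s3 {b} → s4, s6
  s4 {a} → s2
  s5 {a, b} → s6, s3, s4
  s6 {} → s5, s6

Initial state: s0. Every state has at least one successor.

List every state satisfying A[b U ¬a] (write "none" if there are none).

States satisfying b: {s3, s5}.
States satisfying ¬a: {s0, s1, s2, s3, s6}.
States satisfying A[b U ¬a]: {s0, s1, s2, s3, s6}.

{s0, s1, s2, s3, s6}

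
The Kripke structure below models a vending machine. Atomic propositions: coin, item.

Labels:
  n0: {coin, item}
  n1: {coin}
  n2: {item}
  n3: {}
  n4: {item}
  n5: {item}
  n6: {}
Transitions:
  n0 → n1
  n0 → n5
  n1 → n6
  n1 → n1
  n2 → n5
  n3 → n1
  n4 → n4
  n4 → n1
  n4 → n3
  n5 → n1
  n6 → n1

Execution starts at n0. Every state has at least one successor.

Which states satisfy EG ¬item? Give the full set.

States satisfying ¬item: {n1, n3, n6}.
States satisfying EG ¬item: {n1, n3, n6}.

{n1, n3, n6}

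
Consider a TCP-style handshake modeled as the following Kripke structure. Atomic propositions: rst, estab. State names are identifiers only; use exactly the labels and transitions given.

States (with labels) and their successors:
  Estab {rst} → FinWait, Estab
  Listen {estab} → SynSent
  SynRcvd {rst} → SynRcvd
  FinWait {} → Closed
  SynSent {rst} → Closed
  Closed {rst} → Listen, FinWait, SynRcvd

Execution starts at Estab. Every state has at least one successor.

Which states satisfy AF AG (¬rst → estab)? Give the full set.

{SynRcvd}

States satisfying AG (¬rst → estab): {SynRcvd}.
States satisfying AF AG (¬rst → estab): {SynRcvd}.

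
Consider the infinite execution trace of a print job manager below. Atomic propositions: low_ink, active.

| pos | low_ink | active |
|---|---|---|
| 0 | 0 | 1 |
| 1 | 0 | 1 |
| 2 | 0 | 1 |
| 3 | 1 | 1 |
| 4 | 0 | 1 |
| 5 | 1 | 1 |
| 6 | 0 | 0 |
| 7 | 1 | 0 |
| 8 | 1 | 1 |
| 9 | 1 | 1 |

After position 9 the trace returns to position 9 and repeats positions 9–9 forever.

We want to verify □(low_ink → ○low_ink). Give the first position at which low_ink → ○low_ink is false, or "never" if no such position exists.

3

Check low_ink → ○low_ink at each position in order: 0 ✓, 1 ✓, 2 ✓.
At position 3 the labels are {active, low_ink} and the next position 4 has {active}, so low_ink → ○low_ink is false there. This is the first violation.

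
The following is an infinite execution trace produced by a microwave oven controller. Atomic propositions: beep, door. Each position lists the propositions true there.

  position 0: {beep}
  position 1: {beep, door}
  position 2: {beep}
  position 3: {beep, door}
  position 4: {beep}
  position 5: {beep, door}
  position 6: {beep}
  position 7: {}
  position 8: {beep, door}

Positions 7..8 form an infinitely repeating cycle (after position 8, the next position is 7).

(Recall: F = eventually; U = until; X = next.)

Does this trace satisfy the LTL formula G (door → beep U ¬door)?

Satisfied

door → beep U ¬door holds at every position 0..8, and those are all positions ever visited, so G (door → beep U ¬door) holds.
Positions where door holds: 1, 3, 5, 8.
Check beep U ¬door at each: 1→ok, 3→ok, 5→ok, 8→ok.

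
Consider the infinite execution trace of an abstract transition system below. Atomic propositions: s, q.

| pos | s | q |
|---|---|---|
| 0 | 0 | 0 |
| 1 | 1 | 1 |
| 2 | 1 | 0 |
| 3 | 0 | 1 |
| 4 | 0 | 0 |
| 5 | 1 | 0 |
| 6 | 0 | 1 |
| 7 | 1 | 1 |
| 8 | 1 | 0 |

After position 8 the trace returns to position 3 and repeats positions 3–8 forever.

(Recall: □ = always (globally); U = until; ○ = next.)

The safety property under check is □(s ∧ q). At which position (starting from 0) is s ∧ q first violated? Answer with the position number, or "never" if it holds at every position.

At position 0 the labels are {}, so s ∧ q is false there. This is the first violation.

0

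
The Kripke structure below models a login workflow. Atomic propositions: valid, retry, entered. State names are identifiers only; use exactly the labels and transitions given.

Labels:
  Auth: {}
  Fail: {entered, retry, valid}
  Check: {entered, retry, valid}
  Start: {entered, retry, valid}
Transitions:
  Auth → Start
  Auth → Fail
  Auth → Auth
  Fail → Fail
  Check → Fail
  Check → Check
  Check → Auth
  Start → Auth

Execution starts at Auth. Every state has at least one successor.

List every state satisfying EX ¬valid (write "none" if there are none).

States satisfying ¬valid: {Auth}.
States satisfying EX ¬valid: {Auth, Check, Start}.

{Auth, Check, Start}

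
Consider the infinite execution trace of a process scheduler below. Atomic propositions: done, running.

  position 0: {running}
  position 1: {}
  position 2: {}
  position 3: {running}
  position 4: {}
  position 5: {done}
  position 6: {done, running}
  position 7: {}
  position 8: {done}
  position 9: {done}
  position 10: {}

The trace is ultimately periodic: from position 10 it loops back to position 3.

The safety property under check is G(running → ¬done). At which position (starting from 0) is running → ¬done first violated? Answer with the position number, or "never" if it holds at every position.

Check running → ¬done at each position in order: 0 ✓, 1 ✓, 2 ✓, 3 ✓, 4 ✓, 5 ✓.
At position 6 the labels are {done, running}, so running → ¬done is false there. This is the first violation.

6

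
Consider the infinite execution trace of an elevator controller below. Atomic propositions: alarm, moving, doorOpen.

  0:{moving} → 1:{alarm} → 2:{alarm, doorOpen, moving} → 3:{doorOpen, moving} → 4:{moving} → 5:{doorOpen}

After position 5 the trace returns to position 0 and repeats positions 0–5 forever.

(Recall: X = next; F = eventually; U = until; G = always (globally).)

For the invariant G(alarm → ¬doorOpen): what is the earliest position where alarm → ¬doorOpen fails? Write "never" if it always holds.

Check alarm → ¬doorOpen at each position in order: 0 ✓, 1 ✓.
At position 2 the labels are {alarm, doorOpen, moving}, so alarm → ¬doorOpen is false there. This is the first violation.

2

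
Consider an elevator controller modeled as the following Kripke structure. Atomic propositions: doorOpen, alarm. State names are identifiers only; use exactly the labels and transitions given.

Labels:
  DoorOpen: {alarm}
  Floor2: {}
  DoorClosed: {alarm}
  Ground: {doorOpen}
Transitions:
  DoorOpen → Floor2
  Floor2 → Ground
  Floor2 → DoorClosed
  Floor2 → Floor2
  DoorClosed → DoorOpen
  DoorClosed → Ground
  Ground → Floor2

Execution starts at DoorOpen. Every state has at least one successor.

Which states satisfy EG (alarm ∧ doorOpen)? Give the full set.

none

States satisfying alarm ∧ doorOpen: ∅.
States satisfying EG (alarm ∧ doorOpen): ∅.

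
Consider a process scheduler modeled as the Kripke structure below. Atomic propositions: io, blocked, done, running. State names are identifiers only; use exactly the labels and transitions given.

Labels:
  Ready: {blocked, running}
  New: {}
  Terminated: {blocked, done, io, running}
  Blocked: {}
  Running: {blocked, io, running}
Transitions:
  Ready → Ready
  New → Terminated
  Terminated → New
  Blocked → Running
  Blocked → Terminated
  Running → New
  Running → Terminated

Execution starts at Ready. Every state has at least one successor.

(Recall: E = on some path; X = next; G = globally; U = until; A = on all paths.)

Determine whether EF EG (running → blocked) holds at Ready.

Yes

States satisfying EG (running → blocked): {Ready, New, Terminated, Blocked, Running}.
States satisfying EF EG (running → blocked): {Ready, New, Terminated, Blocked, Running}.
Some path from Ready reaches a state where EG (running → blocked) holds.
Ready ∈ Sat(EF EG (running → blocked)).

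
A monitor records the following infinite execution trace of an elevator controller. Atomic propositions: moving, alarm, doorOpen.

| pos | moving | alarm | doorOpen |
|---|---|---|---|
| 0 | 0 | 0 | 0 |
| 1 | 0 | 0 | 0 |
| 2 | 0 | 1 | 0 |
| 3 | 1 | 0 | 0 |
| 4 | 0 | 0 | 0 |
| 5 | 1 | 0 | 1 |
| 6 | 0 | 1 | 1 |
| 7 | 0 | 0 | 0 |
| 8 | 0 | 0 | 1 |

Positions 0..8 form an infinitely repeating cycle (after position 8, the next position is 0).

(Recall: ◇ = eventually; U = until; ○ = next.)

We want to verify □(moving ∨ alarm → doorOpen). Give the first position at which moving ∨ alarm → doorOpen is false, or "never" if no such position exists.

Check moving ∨ alarm → doorOpen at each position in order: 0 ✓, 1 ✓.
At position 2 the labels are {alarm}, so moving ∨ alarm → doorOpen is false there. This is the first violation.

2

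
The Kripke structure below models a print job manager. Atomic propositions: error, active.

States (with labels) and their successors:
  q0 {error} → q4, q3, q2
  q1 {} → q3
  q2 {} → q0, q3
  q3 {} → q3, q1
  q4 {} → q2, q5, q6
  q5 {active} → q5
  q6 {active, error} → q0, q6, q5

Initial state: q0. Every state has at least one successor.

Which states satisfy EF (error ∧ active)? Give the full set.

{q0, q2, q4, q6}

States satisfying error ∧ active: {q6}.
States satisfying EF (error ∧ active): {q0, q2, q4, q6}.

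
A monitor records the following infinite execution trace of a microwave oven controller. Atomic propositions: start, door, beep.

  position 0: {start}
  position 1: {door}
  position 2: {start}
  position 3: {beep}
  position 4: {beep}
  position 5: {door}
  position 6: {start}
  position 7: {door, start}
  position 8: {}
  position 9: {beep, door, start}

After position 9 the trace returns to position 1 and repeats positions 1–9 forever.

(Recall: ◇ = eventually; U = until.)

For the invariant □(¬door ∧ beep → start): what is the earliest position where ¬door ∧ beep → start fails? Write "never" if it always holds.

Check ¬door ∧ beep → start at each position in order: 0 ✓, 1 ✓, 2 ✓.
At position 3 the labels are {beep}, so ¬door ∧ beep → start is false there. This is the first violation.

3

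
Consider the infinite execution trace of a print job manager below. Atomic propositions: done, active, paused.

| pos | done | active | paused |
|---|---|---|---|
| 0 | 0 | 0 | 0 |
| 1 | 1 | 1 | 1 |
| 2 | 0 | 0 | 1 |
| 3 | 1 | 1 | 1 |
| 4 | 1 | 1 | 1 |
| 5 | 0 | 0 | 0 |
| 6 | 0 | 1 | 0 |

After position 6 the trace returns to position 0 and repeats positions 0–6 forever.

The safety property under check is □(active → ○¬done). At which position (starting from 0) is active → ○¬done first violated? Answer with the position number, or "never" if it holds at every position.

3

Check active → ○¬done at each position in order: 0 ✓, 1 ✓, 2 ✓.
At position 3 the labels are {active, done, paused} and the next position 4 has {active, done, paused}, so active → ○¬done is false there. This is the first violation.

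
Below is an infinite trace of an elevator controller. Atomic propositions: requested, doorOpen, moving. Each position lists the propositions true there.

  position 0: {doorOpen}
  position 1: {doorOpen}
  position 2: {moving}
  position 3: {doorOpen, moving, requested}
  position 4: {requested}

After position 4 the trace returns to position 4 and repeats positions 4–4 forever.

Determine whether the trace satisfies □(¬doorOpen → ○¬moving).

¬doorOpen → ○¬moving must hold at every position from 0 onward. It fails at position 2, so □(¬doorOpen → ○¬moving) is false.
Positions where ¬doorOpen holds: 2, 4.
Check ○¬moving at each: 2→fails, 4→ok.

No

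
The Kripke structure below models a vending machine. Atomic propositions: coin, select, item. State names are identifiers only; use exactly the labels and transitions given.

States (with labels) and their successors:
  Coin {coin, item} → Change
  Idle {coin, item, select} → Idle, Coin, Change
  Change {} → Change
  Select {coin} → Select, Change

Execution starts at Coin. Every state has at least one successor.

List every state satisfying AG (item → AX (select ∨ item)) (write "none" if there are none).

{Change, Select}

States satisfying item → AX (select ∨ item): {Change, Select}.
States satisfying AG (item → AX (select ∨ item)): {Change, Select}.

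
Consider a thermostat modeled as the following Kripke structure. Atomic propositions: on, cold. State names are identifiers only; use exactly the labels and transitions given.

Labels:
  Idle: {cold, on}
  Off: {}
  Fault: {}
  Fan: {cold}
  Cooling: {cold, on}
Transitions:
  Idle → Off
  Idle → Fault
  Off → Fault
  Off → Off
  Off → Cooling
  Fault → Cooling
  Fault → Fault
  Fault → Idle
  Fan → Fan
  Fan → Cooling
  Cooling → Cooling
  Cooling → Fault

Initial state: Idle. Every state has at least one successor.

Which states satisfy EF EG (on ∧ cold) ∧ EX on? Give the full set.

States satisfying EG (on ∧ cold): {Cooling}.
States satisfying EF EG (on ∧ cold): {Idle, Off, Fault, Fan, Cooling}.
States satisfying on: {Idle, Cooling}.
States satisfying EX on: {Off, Fault, Fan, Cooling}.
States satisfying EF EG (on ∧ cold) ∧ EX on: {Off, Fault, Fan, Cooling}.

{Off, Fault, Fan, Cooling}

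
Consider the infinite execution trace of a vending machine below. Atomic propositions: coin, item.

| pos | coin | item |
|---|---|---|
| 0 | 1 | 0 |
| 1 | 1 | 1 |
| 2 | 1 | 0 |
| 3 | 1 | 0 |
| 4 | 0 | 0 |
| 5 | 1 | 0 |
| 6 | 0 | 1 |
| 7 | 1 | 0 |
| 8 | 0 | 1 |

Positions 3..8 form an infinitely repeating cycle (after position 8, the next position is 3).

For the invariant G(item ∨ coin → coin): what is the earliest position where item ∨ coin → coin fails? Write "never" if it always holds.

Check item ∨ coin → coin at each position in order: 0 ✓, 1 ✓, 2 ✓, 3 ✓, 4 ✓, 5 ✓.
At position 6 the labels are {item}, so item ∨ coin → coin is false there. This is the first violation.

6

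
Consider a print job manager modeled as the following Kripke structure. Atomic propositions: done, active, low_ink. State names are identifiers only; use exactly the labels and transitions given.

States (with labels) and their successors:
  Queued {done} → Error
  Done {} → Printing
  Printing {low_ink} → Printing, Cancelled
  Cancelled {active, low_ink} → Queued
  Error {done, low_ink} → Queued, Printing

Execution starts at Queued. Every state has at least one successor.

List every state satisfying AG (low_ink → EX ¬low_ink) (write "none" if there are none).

States satisfying low_ink → EX ¬low_ink: {Queued, Done, Cancelled, Error}.
States satisfying AG (low_ink → EX ¬low_ink): ∅.

none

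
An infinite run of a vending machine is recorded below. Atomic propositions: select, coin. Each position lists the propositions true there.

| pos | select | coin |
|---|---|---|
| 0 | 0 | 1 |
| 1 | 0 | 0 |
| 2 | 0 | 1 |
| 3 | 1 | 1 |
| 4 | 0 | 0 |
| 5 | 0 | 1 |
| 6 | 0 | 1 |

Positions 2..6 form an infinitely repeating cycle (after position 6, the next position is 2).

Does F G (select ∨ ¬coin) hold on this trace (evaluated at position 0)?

G (select ∨ ¬coin) is false at every position 0..6, so it never becomes true and F G (select ∨ ¬coin) fails.

Does not hold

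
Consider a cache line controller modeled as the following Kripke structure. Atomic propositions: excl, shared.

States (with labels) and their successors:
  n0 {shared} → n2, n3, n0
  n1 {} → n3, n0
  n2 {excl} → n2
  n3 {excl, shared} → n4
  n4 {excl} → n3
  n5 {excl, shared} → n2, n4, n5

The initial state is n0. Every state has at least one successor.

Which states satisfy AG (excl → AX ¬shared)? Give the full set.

States satisfying excl → AX ¬shared: {n0, n1, n2, n3}.
States satisfying AG (excl → AX ¬shared): {n2}.

{n2}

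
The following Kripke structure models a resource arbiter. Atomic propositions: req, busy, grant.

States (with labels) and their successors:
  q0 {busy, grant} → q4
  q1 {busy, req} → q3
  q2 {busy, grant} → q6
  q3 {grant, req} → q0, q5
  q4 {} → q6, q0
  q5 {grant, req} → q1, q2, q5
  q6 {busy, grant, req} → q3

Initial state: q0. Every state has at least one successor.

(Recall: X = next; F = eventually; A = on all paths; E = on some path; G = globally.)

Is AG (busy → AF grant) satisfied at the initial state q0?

Satisfied

States satisfying busy → AF grant: {q0, q1, q2, q3, q4, q5, q6}.
States satisfying AG (busy → AF grant): {q0, q1, q2, q3, q4, q5, q6}.
Every state reachable from q0 satisfies busy → AF grant.
q0 ∈ Sat(AG (busy → AF grant)).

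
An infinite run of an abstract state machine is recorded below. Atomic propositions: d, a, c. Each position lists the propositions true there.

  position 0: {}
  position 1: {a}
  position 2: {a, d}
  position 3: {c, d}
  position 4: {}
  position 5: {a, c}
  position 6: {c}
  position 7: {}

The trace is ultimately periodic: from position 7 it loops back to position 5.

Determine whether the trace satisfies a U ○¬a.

Violated

Walking from position 0: at position 0, ○¬a has not yet held and a fails, so a U ○¬a is false.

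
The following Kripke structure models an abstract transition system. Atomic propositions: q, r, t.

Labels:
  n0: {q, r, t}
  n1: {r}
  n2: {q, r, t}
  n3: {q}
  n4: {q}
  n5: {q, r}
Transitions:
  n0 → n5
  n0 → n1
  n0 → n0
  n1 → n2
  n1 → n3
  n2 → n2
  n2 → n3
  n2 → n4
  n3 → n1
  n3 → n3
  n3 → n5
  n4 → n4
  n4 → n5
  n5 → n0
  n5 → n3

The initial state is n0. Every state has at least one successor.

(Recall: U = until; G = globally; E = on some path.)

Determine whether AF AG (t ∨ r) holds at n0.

States satisfying AG (t ∨ r): ∅.
States satisfying AF AG (t ∨ r): ∅.
There is a path from n0 along which AG (t ∨ r) never holds.
n0 ∉ Sat(AF AG (t ∨ r)).

No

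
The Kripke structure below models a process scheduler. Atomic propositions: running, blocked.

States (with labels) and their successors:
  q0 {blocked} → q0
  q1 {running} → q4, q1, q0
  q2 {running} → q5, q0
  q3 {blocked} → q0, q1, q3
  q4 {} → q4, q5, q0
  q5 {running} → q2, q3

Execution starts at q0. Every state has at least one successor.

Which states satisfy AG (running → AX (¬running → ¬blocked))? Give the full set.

States satisfying running → AX (¬running → ¬blocked): {q0, q3, q4}.
States satisfying AG (running → AX (¬running → ¬blocked)): {q0}.

{q0}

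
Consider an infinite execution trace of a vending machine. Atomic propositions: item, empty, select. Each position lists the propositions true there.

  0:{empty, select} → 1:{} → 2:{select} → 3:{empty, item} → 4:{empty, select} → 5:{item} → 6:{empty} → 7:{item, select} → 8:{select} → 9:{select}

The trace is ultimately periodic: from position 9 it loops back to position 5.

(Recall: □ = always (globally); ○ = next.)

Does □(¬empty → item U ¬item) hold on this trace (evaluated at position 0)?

Satisfied

¬empty → item U ¬item holds at every position 0..9, and those are all positions ever visited, so □(¬empty → item U ¬item) holds.
Positions where ¬empty holds: 1, 2, 5, 7, 8, 9.
Check item U ¬item at each: 1→ok, 2→ok, 5→ok, 7→ok, 8→ok, 9→ok.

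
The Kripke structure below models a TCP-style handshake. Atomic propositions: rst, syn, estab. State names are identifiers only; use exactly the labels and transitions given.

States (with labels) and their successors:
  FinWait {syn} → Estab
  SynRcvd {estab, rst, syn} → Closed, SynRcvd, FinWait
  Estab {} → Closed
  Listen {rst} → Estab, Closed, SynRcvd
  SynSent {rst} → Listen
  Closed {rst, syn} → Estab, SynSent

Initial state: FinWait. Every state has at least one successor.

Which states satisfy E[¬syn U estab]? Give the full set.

States satisfying ¬syn: {Estab, Listen, SynSent}.
States satisfying estab: {SynRcvd}.
States satisfying E[¬syn U estab]: {SynRcvd, Listen, SynSent}.

{SynRcvd, Listen, SynSent}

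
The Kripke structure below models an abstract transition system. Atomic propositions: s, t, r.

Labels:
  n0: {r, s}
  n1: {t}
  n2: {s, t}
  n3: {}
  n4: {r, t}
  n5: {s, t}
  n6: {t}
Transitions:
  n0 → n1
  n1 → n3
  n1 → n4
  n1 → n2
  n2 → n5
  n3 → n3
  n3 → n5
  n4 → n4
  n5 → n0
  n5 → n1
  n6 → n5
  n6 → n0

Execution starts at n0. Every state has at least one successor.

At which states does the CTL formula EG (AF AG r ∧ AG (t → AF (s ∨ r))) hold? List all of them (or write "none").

States satisfying AF AG r ∧ AG (t → AF (s ∨ r)): {n4}.
States satisfying EG (AF AG r ∧ AG (t → AF (s ∨ r))): {n4}.

{n4}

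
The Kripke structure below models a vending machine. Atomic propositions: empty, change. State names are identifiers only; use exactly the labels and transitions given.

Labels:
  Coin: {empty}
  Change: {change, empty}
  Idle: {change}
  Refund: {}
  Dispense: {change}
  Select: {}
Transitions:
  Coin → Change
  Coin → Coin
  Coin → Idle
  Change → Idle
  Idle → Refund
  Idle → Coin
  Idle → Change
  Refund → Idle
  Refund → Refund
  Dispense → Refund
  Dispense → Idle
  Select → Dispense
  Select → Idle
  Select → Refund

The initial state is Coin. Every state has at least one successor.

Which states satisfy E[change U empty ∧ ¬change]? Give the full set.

States satisfying change: {Change, Idle, Dispense}.
States satisfying empty ∧ ¬change: {Coin}.
States satisfying E[change U empty ∧ ¬change]: {Coin, Change, Idle, Dispense}.

{Coin, Change, Idle, Dispense}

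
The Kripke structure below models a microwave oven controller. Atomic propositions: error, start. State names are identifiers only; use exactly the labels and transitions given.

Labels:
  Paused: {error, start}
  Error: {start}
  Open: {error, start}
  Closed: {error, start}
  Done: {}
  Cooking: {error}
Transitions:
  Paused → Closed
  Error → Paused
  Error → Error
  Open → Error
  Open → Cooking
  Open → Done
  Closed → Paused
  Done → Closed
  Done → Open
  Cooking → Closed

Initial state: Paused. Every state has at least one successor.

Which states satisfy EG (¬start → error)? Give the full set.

States satisfying ¬start → error: {Paused, Error, Open, Closed, Cooking}.
States satisfying EG (¬start → error): {Paused, Error, Open, Closed, Cooking}.

{Paused, Error, Open, Closed, Cooking}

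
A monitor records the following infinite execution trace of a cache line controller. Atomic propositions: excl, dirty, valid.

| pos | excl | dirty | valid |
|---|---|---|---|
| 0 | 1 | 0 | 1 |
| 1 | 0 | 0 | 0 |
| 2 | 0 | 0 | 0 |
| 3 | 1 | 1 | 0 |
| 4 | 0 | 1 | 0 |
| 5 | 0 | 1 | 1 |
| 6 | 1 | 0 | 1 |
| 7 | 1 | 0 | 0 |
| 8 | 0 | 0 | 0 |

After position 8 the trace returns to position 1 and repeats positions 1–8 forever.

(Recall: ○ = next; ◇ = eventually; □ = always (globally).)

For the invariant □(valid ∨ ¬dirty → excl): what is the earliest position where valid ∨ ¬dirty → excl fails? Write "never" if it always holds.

1

Check valid ∨ ¬dirty → excl at each position in order: 0 ✓.
At position 1 the labels are {}, so valid ∨ ¬dirty → excl is false there. This is the first violation.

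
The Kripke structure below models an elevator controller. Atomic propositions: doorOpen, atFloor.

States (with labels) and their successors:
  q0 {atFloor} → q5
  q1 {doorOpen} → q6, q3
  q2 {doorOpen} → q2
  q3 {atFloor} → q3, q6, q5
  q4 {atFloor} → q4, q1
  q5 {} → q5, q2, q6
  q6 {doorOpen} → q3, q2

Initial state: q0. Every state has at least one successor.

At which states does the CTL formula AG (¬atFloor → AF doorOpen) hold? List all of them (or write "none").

States satisfying ¬atFloor → AF doorOpen: {q0, q1, q2, q3, q4, q6}.
States satisfying AG (¬atFloor → AF doorOpen): {q2}.

{q2}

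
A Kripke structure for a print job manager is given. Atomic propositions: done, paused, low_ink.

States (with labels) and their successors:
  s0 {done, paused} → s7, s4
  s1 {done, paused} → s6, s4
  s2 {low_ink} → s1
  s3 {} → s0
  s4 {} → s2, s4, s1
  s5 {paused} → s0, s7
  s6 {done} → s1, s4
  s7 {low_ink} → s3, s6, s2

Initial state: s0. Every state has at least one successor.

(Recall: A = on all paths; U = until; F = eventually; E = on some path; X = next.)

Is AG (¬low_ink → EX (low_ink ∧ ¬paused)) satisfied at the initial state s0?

Does not hold

States satisfying ¬low_ink → EX (low_ink ∧ ¬paused): {s0, s2, s4, s5, s7}.
States satisfying AG (¬low_ink → EX (low_ink ∧ ¬paused)): ∅.
s1 is reachable from s0 and violates ¬low_ink → EX (low_ink ∧ ¬paused), so AG fails at s0.
s0 ∉ Sat(AG (¬low_ink → EX (low_ink ∧ ¬paused))).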